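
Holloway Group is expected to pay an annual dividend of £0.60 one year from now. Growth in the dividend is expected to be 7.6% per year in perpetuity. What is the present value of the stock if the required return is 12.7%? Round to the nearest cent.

Growing perpetuity: P = D₁ / (r − g) = £0.6000 / (0.127 − 0.076) = £11.76

£11.76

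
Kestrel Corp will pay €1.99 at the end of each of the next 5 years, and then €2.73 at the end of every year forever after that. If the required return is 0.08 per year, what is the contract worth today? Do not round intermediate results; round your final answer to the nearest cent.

PV of 5-year annuity: €1.99 × [1 − (1+0.08)^−5] / 0.08 = 7.94549
Perpetuity value at year 5: €2.73 / 0.08 = 34.12500
PV of perpetuity: 34.12500 / (1+0.08)^5 = 23.22490
Total PV = 7.94549 + 23.22490 = 31.17039

€31.17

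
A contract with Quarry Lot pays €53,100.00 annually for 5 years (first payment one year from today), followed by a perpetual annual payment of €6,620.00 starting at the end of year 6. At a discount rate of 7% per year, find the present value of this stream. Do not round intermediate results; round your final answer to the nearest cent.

€285148.61

PV of 5-year annuity: €53,100.00 × [1 − (1+0.07)^−5] / 0.07 = 217720.48385
Perpetuity value at year 5: €6,620.00 / 0.07 = 94571.42857
PV of perpetuity: 94571.42857 / (1+0.07)^5 = 67428.12155
Total PV = 217720.48385 + 67428.12155 = 285148.60539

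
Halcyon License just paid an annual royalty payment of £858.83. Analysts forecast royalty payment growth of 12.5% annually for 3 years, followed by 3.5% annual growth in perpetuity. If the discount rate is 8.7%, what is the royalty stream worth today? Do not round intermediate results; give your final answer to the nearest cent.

D_1 = 966.18375
D_2 = 1086.95672
D_3 = 1222.82631
Terminal value at year 3: TV = D_3×(1+g_2)/(r−g_2) = 1265.62523/0.052 = 24338.94672
P_0 = D_1/(1+r)^1 + D_2/(1+r)^2 + D_3/(1+r)^3 + TV/(1+r)^3
    = 888.85350 + 919.92657 + 952.08592 + 18950.17163 = 21711.03762

£21711.04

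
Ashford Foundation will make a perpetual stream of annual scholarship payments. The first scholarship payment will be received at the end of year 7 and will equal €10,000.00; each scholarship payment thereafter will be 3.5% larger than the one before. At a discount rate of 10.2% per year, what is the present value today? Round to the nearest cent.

€83336.57

Value at end of year 6: C₁ / (r − g) = €10,000.00 / (0.102 − 0.035) = €149,253.7313
Discount to today: PV = €149,253.7313 / (1 + 0.102)^6 = €149,253.7313 / 1.790975 = €83,336.57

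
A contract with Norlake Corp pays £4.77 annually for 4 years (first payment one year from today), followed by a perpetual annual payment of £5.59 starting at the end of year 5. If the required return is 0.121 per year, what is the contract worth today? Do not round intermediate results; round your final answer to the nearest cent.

PV of 4-year annuity: £4.77 × [1 − (1+0.121)^−4] / 0.121 = 14.45770
Perpetuity value at year 4: £5.59 / 0.121 = 46.19835
PV of perpetuity: 46.19835 / (1+0.121)^4 = 29.25526
Total PV = 14.45770 + 29.25526 = 43.71296

£43.71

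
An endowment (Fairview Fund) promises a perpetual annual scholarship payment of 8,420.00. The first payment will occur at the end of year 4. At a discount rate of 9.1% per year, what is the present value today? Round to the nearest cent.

71251.90

Value at end of year 3: C / r = 8,420.00 / 0.091 = 92,527.4725
Discount to today: PV = 92,527.4725 / (1 + 0.091)^3 = 92,527.4725 / 1.298597 = 71,251.90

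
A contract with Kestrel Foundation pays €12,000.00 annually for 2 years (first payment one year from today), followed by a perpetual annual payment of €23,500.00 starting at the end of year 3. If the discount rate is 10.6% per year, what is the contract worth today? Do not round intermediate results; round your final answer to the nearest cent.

€201898.99

PV of 2-year annuity: €12,000.00 × [1 − (1+0.106)^−2] / 0.106 = 20659.95442
Perpetuity value at year 2: €23,500.00 / 0.106 = 221698.11321
PV of perpetuity: 221698.11321 / (1+0.106)^2 = 181239.03581
Total PV = 20659.95442 + 181239.03581 = 201898.99023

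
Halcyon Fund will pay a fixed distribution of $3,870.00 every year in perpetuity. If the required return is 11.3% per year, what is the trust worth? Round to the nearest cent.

$34247.79

Level perpetuity: PV = C / r = $3,870.00 / 0.113 = $34,247.79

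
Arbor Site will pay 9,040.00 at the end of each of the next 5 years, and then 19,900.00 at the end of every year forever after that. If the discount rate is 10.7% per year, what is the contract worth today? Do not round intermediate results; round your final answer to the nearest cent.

145539.11

PV of 5-year annuity: 9,040.00 × [1 − (1+0.107)^−5] / 0.107 = 33664.59022
Perpetuity value at year 5: 19,900.00 / 0.107 = 185981.30841
PV of perpetuity: 185981.30841 / (1+0.107)^5 = 111874.52241
Total PV = 33664.59022 + 111874.52241 = 145539.11263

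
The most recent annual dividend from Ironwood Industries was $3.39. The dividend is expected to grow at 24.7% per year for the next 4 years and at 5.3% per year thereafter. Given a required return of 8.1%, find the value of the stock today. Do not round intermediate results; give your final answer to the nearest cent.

D_1 = 4.22733
D_2 = 5.27148
D_3 = 6.57354
D_4 = 8.19720
Terminal value at year 4: TV = D_4×(1+g_2)/(r−g_2) = 8.63165/0.028 = 308.27326
P_0 = D_1/(1+r)^1 + D_2/(1+r)^2 + D_3/(1+r)^3 + D_4/(1+r)^4 + TV/(1+r)^4
    = 3.91057 + 4.51109 + 5.20382 + 6.00292 + 225.75276 = 245.38116

$245.38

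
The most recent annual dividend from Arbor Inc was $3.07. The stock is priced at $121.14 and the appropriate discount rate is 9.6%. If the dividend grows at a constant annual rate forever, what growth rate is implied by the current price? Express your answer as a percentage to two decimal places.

6.89%

P = D₀(1+g)/(r−g) ⇒ P(r−g) = D₀(1+g) ⇒ g(P+D₀) = P·r − D₀
g = (P·r − D₀)/(P + D₀) = ($121.14×0.096 − $3.07) / ($121.14 + $3.07) = 0.068911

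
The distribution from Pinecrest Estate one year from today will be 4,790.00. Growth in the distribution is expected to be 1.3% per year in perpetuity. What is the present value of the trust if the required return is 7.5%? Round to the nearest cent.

Growing perpetuity: P = D₁ / (r − g) = 4,790.0000 / (0.075 − 0.013) = 77,258.06

77258.06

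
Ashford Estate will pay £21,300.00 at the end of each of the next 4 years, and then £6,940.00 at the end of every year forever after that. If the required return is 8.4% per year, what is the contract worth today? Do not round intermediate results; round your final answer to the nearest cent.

£129760.77

PV of 4-year annuity: £21,300.00 × [1 − (1+0.084)^−4] / 0.084 = 69924.70329
Perpetuity value at year 4: £6,940.00 / 0.084 = 82619.04762
PV of perpetuity: 82619.04762 / (1+0.084)^4 = 59836.06917
Total PV = 69924.70329 + 59836.06917 = 129760.77247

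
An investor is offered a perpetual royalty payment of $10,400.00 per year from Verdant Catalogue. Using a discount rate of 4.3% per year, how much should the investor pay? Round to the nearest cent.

$241860.47

Level perpetuity: PV = C / r = $10,400.00 / 0.043 = $241,860.47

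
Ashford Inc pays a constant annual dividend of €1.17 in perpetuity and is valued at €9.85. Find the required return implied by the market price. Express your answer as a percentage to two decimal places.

11.88%

P = C/r ⇒ r = C/P = €1.17/€9.85 = 0.118782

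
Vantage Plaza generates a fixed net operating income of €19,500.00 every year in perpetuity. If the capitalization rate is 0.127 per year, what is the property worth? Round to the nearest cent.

Level perpetuity: PV = C / r = €19,500.00 / 0.127 = €153,543.31

€153543.31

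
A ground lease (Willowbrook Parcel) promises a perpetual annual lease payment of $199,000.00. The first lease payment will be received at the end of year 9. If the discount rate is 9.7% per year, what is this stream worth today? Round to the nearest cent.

Value at end of year 8: C / r = $199,000.00 / 0.097 = $2,051,546.3918
Discount to today: PV = $2,051,546.3918 / (1 + 0.097)^8 = $2,051,546.3918 / 2.097264 = $978,201.49

$978201.49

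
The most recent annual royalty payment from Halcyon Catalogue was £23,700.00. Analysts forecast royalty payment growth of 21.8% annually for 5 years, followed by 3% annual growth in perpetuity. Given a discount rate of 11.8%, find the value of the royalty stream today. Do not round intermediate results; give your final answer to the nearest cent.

D_1 = 28866.60000
D_2 = 35159.51880
D_3 = 42824.29390
D_4 = 52159.98997
D_5 = 63530.86778
Terminal value at year 5: TV = D_5×(1+g_2)/(r−g_2) = 65436.79381/0.088 = 743599.92971
P_0 = D_1/(1+r)^1 + D_2/(1+r)^2 + D_3/(1+r)^3 + D_4/(1+r)^4 + D_5/(1+r)^5 + TV/(1+r)^5
    = 25819.85689 + 28129.32530 + 30645.36513 + 33386.45325 + 36372.71919 + 425726.14509 = 580079.86486

£580079.86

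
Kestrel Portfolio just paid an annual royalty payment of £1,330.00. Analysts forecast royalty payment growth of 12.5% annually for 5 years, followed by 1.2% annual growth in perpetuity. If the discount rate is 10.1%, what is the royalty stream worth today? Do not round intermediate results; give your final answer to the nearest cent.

£23942.61

D_1 = 1496.25000
D_2 = 1683.28125
D_3 = 1893.69141
D_4 = 2130.40283
D_5 = 2396.70319
Terminal value at year 5: TV = D_5×(1+g_2)/(r−g_2) = 2425.46362/0.089 = 27252.40027
P_0 = D_1/(1+r)^1 + D_2/(1+r)^2 + D_3/(1+r)^3 + D_4/(1+r)^4 + D_5/(1+r)^5 + TV/(1+r)^5
    = 1358.99183 + 1388.61563 + 1418.88518 + 1449.81455 + 1481.41814 + 16844.88941 = 23942.61473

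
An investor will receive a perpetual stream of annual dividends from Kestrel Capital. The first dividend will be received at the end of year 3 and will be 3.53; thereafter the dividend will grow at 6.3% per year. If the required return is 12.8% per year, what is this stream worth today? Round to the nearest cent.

Value at end of year 2: C₁ / (r − g) = 3.53 / (0.128 − 0.063) = 54.3077
Discount to today: PV = 54.3077 / (1 + 0.128)^2 = 54.3077 / 1.272384 = 42.68

42.68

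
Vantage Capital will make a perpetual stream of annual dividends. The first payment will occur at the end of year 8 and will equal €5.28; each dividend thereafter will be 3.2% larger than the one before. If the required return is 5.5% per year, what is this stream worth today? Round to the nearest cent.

Value at end of year 7: C₁ / (r − g) = €5.28 / (0.055 − 0.032) = €229.5652
Discount to today: PV = €229.5652 / (1 + 0.055)^7 = €229.5652 / 1.454679 = €157.81

€157.81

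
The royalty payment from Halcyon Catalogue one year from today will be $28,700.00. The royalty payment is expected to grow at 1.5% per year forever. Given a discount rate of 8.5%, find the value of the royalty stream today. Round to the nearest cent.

Growing perpetuity: P = D₁ / (r − g) = $28,700.0000 / (0.085 − 0.015) = $410,000.00

$410000.00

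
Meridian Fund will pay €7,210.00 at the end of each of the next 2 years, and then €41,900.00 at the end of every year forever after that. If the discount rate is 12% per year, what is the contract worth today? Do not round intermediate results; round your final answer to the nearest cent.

€290538.80

PV of 2-year annuity: €7,210.00 × [1 − (1+0.12)^−2] / 0.12 = 12185.26786
Perpetuity value at year 2: €41,900.00 / 0.12 = 349166.66667
PV of perpetuity: 349166.66667 / (1+0.12)^2 = 278353.52891
Total PV = 12185.26786 + 278353.52891 = 290538.79677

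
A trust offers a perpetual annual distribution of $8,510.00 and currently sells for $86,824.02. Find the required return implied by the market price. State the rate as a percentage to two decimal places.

9.80%

P = C/r ⇒ r = C/P = $8,510.00/$86,824.02 = 0.098014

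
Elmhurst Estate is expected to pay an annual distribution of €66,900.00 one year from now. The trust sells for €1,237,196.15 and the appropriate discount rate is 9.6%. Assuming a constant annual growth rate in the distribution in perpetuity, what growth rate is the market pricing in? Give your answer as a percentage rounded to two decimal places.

P = D₁/(r−g) ⇒ g = r − D₁/P = 0.096 − €66,900.00/€1,237,196.15 = 0.041926

4.19%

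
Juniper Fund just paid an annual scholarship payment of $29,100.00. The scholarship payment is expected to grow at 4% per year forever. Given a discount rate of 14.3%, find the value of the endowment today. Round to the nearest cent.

$293825.24

D₁ = D₀ × (1 + g) = $29,100.00 × 1.04 = $30,264.0000
Growing perpetuity: P = D₁ / (r − g) = $30,264.0000 / (0.143 − 0.04) = $293,825.24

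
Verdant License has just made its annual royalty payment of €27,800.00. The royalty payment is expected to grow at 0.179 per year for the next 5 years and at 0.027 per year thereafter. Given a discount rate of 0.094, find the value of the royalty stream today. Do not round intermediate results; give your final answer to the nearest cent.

D_1 = 32776.20000
D_2 = 38643.13980
D_3 = 45560.26182
D_4 = 53715.54869
D_5 = 63330.63191
Terminal value at year 5: TV = D_5×(1+g_2)/(r−g_2) = 65040.55897/0.067 = 970754.61146
P_0 = D_1/(1+r)^1 + D_2/(1+r)^2 + D_3/(1+r)^3 + D_4/(1+r)^4 + D_5/(1+r)^5 + TV/(1+r)^5
    = 29959.96344 + 32287.74853 + 34796.39444 + 37499.95342 + 40413.56955 + 619473.67053 = 794431.29991

€794431.30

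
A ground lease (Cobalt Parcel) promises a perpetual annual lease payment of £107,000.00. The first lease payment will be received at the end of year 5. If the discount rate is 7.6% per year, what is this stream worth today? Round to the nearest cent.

£1050318.71

Value at end of year 4: C / r = £107,000.00 / 0.076 = £1,407,894.7368
Discount to today: PV = £1,407,894.7368 / (1 + 0.076)^4 = £1,407,894.7368 / 1.340445 = £1,050,318.71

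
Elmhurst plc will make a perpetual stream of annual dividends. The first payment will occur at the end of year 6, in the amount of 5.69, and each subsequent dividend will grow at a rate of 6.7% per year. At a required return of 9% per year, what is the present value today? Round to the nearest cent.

160.79

Value at end of year 5: C₁ / (r − g) = 5.69 / (0.09 − 0.067) = 247.3913
Discount to today: PV = 247.3913 / (1 + 0.09)^5 = 247.3913 / 1.538624 = 160.79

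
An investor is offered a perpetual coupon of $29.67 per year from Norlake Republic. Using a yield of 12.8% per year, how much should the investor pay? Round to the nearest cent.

Level perpetuity: PV = C / r = $29.67 / 0.128 = $231.80

$231.80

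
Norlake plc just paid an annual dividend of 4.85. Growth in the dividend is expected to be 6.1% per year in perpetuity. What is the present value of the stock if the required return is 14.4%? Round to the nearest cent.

D₁ = D₀ × (1 + g) = 4.85 × 1.061 = 5.1459
Growing perpetuity: P = D₁ / (r − g) = 5.1459 / (0.144 − 0.061) = 62.00

62.00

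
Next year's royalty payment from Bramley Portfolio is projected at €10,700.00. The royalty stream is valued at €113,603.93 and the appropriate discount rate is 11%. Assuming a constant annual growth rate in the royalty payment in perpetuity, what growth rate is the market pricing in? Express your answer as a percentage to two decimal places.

1.58%

P = D₁/(r−g) ⇒ g = r − D₁/P = 0.11 − €10,700.00/€113,603.93 = 0.015813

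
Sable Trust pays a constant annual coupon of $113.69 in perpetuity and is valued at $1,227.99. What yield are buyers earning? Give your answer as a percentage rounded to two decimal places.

P = C/r ⇒ r = C/P = $113.69/$1,227.99 = 0.092582

9.26%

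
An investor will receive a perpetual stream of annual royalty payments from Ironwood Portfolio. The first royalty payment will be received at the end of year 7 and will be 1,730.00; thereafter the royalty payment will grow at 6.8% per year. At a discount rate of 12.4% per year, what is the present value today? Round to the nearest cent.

Value at end of year 6: C₁ / (r − g) = 1,730.00 / (0.124 − 0.068) = 30,892.8571
Discount to today: PV = 30,892.8571 / (1 + 0.124)^6 = 30,892.8571 / 2.016498 = 15,320.05

15320.05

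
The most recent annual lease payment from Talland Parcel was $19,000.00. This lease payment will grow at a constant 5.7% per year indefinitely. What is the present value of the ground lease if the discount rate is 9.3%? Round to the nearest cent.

D₁ = D₀ × (1 + g) = $19,000.00 × 1.057 = $20,083.0000
Growing perpetuity: P = D₁ / (r − g) = $20,083.0000 / (0.093 − 0.057) = $557,861.11

$557861.11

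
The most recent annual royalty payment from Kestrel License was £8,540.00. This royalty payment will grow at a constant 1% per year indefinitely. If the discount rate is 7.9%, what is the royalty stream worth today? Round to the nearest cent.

£125005.80

D₁ = D₀ × (1 + g) = £8,540.00 × 1.01 = £8,625.4000
Growing perpetuity: P = D₁ / (r − g) = £8,625.4000 / (0.079 − 0.01) = £125,005.80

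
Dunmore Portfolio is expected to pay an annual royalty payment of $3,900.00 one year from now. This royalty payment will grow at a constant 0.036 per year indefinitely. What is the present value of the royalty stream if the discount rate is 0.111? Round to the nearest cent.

$52000.00

Growing perpetuity: P = D₁ / (r − g) = $3,900.0000 / (0.111 − 0.036) = $52,000.00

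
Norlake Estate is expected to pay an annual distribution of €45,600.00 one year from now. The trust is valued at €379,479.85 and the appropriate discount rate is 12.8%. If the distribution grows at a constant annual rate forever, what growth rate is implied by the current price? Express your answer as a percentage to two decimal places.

0.78%

P = D₁/(r−g) ⇒ g = r − D₁/P = 0.128 − €45,600.00/€379,479.85 = 0.007836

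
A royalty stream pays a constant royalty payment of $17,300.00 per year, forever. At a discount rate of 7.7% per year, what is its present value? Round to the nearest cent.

$224675.32

Level perpetuity: PV = C / r = $17,300.00 / 0.077 = $224,675.32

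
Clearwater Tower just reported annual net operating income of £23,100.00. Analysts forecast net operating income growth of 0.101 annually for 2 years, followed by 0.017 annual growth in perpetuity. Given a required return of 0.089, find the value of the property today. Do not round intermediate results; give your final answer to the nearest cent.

£380484.47

D_1 = 25433.10000
D_2 = 28001.84310
Terminal value at year 2: TV = D_2×(1+g_2)/(r−g_2) = 28477.87443/0.072 = 395526.03379
P_0 = D_1/(1+r)^1 + D_2/(1+r)^2 + TV/(1+r)^2
    = 23354.54545 + 23611.89582 + 333518.02842 = 380484.46970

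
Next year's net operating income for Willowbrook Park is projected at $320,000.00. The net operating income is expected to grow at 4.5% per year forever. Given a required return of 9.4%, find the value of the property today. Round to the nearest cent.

$6530612.24

Growing perpetuity: P = D₁ / (r − g) = $320,000.0000 / (0.094 − 0.045) = $6,530,612.24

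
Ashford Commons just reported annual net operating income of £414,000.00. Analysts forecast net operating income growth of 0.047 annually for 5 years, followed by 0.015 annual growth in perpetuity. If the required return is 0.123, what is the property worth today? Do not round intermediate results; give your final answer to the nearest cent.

D_1 = 433458.00000
D_2 = 453830.52600
D_3 = 475160.56072
D_4 = 497493.10708
D_5 = 520875.28311
Terminal value at year 5: TV = D_5×(1+g_2)/(r−g_2) = 528688.41236/0.108 = 4895263.07736
P_0 = D_1/(1+r)^1 + D_2/(1+r)^2 + D_3/(1+r)^3 + D_4/(1+r)^4 + D_5/(1+r)^5 + TV/(1+r)^5
    = 385982.19056 + 359860.51070 + 335506.63820 + 312800.93517 + 291631.86031 + 2740799.42791 = 4426581.56286

£4426581.56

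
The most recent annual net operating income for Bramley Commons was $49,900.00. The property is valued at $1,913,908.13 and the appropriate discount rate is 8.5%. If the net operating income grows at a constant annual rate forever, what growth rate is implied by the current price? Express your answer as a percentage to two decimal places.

5.74%

P = D₀(1+g)/(r−g) ⇒ P(r−g) = D₀(1+g) ⇒ g(P+D₀) = P·r − D₀
g = (P·r − D₀)/(P + D₀) = ($1,913,908.13×0.085 − $49,900.00) / ($1,913,908.13 + $49,900.00) = 0.057430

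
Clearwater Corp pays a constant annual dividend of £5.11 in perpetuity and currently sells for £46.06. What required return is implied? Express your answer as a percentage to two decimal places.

11.09%

P = C/r ⇒ r = C/P = £5.11/£46.06 = 0.110942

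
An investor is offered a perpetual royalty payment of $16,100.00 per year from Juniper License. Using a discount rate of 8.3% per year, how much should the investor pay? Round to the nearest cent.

$193975.90

Level perpetuity: PV = C / r = $16,100.00 / 0.083 = $193,975.90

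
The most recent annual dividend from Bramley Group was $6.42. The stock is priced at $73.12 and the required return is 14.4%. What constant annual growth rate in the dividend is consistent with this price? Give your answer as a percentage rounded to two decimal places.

5.17%

P = D₀(1+g)/(r−g) ⇒ P(r−g) = D₀(1+g) ⇒ g(P+D₀) = P·r − D₀
g = (P·r − D₀)/(P + D₀) = ($73.12×0.144 − $6.42) / ($73.12 + $6.42) = 0.051663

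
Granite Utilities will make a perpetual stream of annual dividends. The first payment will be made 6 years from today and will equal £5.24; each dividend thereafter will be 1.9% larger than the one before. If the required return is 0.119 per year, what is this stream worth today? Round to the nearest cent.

£29.87

Value at end of year 5: C₁ / (r − g) = £5.24 / (0.119 − 0.019) = £52.4000
Discount to today: PV = £52.4000 / (1 + 0.119)^5 = £52.4000 / 1.754488 = £29.87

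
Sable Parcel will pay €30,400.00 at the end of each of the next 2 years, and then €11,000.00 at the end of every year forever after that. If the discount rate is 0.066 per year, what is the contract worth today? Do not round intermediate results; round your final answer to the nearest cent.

PV of 2-year annuity: €30,400.00 × [1 − (1+0.066)^−2] / 0.066 = 55270.00341
Perpetuity value at year 2: €11,000.00 / 0.066 = 166666.66667
PV of perpetuity: 166666.66667 / (1+0.066)^2 = 146667.65227
Total PV = 55270.00341 + 146667.65227 = 201937.65569

€201937.66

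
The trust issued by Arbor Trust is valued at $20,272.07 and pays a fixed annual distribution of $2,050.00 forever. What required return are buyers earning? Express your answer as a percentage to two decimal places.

P = C/r ⇒ r = C/P = $2,050.00/$20,272.07 = 0.101124

10.11%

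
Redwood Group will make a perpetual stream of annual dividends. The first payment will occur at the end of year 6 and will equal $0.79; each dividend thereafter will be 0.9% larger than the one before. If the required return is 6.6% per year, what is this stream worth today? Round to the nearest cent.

$10.07

Value at end of year 5: C₁ / (r − g) = $0.79 / (0.066 − 0.009) = $13.8596
Discount to today: PV = $13.8596 / (1 + 0.066)^5 = $13.8596 / 1.376531 = $10.07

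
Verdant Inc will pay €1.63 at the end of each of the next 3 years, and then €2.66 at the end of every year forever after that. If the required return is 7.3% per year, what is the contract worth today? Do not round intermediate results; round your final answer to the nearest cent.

€33.75

PV of 3-year annuity: €1.63 × [1 − (1+0.073)^−3] / 0.073 = 4.25430
Perpetuity value at year 3: €2.66 / 0.073 = 36.43836
PV of perpetuity: 36.43836 / (1+0.073)^3 = 29.49576
Total PV = 4.25430 + 29.49576 = 33.75006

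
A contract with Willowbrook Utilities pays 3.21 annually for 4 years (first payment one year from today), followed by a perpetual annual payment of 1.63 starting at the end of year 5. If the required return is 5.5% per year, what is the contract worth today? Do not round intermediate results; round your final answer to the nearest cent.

35.17

PV of 4-year annuity: 3.21 × [1 − (1+0.055)^−4] / 0.055 = 11.25153
Perpetuity value at year 4: 1.63 / 0.055 = 29.63636
PV of perpetuity: 29.63636 / (1+0.055)^4 = 23.92297
Total PV = 11.25153 + 23.92297 = 35.17450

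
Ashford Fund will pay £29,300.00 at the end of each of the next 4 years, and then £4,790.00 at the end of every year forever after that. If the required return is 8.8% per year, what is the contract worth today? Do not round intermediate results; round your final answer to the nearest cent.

PV of 4-year annuity: £29,300.00 × [1 − (1+0.088)^−4] / 0.088 = 95342.00001
Perpetuity value at year 4: £4,790.00 / 0.088 = 54431.81818
PV of perpetuity: 54431.81818 / (1+0.088)^4 = 38845.19088
Total PV = 95342.00001 + 38845.19088 = 134187.19089

£134187.19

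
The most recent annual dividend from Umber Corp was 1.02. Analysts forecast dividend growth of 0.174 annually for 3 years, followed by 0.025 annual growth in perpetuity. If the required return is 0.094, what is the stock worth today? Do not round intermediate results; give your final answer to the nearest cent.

22.25

D_1 = 1.19748
D_2 = 1.40584
D_3 = 1.65046
Terminal value at year 3: TV = D_3×(1+g_2)/(r−g_2) = 1.69172/0.069 = 24.51767
P_0 = D_1/(1+r)^1 + D_2/(1+r)^2 + D_3/(1+r)^3 + TV/(1+r)^3
    = 1.09459 + 1.17463 + 1.26053 + 18.72523 = 22.25498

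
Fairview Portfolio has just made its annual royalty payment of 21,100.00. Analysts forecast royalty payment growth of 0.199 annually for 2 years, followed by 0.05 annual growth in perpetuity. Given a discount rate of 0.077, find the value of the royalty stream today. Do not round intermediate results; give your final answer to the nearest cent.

D_1 = 25298.90000
D_2 = 30333.38110
Terminal value at year 2: TV = D_2×(1+g_2)/(r−g_2) = 31850.05016/0.027 = 1179631.48722
P_0 = D_1/(1+r)^1 + D_2/(1+r)^2 + TV/(1+r)^2
    = 23490.15785 + 26151.06709 + 1016985.94243 = 1066627.16737

1066627.17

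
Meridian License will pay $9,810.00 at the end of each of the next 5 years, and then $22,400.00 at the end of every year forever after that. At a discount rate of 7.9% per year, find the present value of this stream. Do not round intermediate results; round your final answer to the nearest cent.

PV of 5-year annuity: $9,810.00 × [1 − (1+0.079)^−5] / 0.079 = 39271.93633
Perpetuity value at year 5: $22,400.00 / 0.079 = 283544.30380
PV of perpetuity: 283544.30380 / (1+0.079)^5 = 193871.38087
Total PV = 39271.93633 + 193871.38087 = 233143.31721

$233143.32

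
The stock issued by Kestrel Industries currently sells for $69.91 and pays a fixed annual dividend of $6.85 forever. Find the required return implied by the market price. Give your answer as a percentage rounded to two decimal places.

9.80%

P = C/r ⇒ r = C/P = $6.85/$69.91 = 0.097983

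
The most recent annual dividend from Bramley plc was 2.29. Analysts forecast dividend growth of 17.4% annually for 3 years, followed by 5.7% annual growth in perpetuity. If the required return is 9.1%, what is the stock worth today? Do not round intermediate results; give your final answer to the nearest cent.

D_1 = 2.68846
D_2 = 3.15625
D_3 = 3.70544
Terminal value at year 3: TV = D_3×(1+g_2)/(r−g_2) = 3.91665/0.034 = 115.19559
P_0 = D_1/(1+r)^1 + D_2/(1+r)^2 + D_3/(1+r)^3 + TV/(1+r)^3
    = 2.46422 + 2.65169 + 2.85342 + 88.70776 = 96.67708

96.68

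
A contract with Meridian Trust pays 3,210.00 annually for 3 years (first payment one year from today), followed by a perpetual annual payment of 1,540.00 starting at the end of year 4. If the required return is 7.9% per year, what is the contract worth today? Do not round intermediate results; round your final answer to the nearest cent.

23805.20

PV of 3-year annuity: 3,210.00 × [1 − (1+0.079)^−3] / 0.079 = 8287.43089
Perpetuity value at year 3: 1,540.00 / 0.079 = 19493.67089
PV of perpetuity: 19493.67089 / (1+0.079)^3 = 15517.76946
Total PV = 8287.43089 + 15517.76946 = 23805.20035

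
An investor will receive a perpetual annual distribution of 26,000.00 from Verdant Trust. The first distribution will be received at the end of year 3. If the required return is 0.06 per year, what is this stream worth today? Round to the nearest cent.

Value at end of year 2: C / r = 26,000.00 / 0.06 = 433,333.3333
Discount to today: PV = 433,333.3333 / (1 + 0.06)^2 = 433,333.3333 / 1.123600 = 385,665.12

385665.12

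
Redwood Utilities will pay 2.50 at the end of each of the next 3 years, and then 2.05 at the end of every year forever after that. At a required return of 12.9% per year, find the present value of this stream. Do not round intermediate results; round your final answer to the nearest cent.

16.96

PV of 3-year annuity: 2.50 × [1 − (1+0.129)^−3] / 0.129 = 5.91292
Perpetuity value at year 3: 2.05 / 0.129 = 15.89147
PV of perpetuity: 15.89147 / (1+0.129)^3 = 11.04288
Total PV = 5.91292 + 11.04288 = 16.95580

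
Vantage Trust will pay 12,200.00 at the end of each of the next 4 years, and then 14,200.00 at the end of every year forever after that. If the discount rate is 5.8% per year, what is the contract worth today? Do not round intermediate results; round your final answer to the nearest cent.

237865.52

PV of 4-year annuity: 12,200.00 × [1 − (1+0.058)^−4] / 0.058 = 42468.61358
Perpetuity value at year 4: 14,200.00 / 0.058 = 244827.58621
PV of perpetuity: 244827.58621 / (1+0.058)^4 = 195396.90483
Total PV = 42468.61358 + 195396.90483 = 237865.51841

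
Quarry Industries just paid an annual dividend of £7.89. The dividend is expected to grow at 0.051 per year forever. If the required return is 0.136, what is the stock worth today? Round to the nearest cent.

D₁ = D₀ × (1 + g) = £7.89 × 1.051 = £8.2924
Growing perpetuity: P = D₁ / (r − g) = £8.2924 / (0.136 − 0.051) = £97.56

£97.56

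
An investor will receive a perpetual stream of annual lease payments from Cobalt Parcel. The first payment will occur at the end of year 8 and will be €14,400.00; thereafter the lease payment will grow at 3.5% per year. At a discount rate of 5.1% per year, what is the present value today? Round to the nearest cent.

€635365.31

Value at end of year 7: C₁ / (r − g) = €14,400.00 / (0.051 − 0.035) = €900,000.0000
Discount to today: PV = €900,000.0000 / (1 + 0.051)^7 = €900,000.0000 / 1.416508 = €635,365.31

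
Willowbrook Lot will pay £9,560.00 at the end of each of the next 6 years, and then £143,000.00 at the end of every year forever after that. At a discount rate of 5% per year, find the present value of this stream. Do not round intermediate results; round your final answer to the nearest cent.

£2182699.65

PV of 6-year annuity: £9,560.00 × [1 − (1+0.05)^−6] / 0.05 = 48523.61616
Perpetuity value at year 6: £143,000.00 / 0.05 = 2860000.00000
PV of perpetuity: 2860000.00000 / (1+0.05)^6 = 2134176.03438
Total PV = 48523.61616 + 2134176.03438 = 2182699.65054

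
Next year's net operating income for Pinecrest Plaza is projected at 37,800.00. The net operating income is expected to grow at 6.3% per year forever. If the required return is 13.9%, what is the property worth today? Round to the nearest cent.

497368.42

Growing perpetuity: P = D₁ / (r − g) = 37,800.0000 / (0.139 − 0.063) = 497,368.42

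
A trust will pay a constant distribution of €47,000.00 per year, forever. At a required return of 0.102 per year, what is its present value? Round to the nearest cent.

€460784.31

Level perpetuity: PV = C / r = €47,000.00 / 0.102 = €460,784.31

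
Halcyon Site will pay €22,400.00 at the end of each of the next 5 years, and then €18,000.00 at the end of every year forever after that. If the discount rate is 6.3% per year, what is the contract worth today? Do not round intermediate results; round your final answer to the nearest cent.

€304098.40

PV of 5-year annuity: €22,400.00 × [1 − (1+0.063)^−5] / 0.063 = 93591.83719
Perpetuity value at year 5: €18,000.00 / 0.063 = 285714.28571
PV of perpetuity: 285714.28571 / (1+0.063)^5 = 210506.55940
Total PV = 93591.83719 + 210506.55940 = 304098.39659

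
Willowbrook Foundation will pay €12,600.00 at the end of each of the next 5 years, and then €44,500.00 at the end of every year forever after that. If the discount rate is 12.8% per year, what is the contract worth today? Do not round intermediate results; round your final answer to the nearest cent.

PV of 5-year annuity: €12,600.00 × [1 − (1+0.128)^−5] / 0.128 = 44534.23433
Perpetuity value at year 5: €44,500.00 / 0.128 = 347656.25000
PV of perpetuity: 347656.25000 / (1+0.128)^5 = 190372.64463
Total PV = 44534.23433 + 190372.64463 = 234906.87896

€234906.88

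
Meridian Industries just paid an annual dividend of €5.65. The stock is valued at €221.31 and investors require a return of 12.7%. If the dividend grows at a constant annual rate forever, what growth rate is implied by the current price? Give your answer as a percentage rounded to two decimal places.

9.89%

P = D₀(1+g)/(r−g) ⇒ P(r−g) = D₀(1+g) ⇒ g(P+D₀) = P·r − D₀
g = (P·r − D₀)/(P + D₀) = (€221.31×0.127 − €5.65) / (€221.31 + €5.65) = 0.098944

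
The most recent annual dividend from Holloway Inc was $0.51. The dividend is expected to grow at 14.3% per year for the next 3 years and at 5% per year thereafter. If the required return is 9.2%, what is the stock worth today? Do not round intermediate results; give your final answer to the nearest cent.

$16.30

D_1 = 0.58293
D_2 = 0.66629
D_3 = 0.76157
Terminal value at year 3: TV = D_3×(1+g_2)/(r−g_2) = 0.79965/0.042 = 19.03921
P_0 = D_1/(1+r)^1 + D_2/(1+r)^2 + D_3/(1+r)^3 + TV/(1+r)^3
    = 0.53382 + 0.55875 + 0.58485 + 14.62113 = 16.29854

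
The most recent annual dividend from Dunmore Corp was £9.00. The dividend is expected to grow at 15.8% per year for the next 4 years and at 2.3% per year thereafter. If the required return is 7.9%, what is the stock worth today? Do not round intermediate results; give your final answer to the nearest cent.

D_1 = 10.42200
D_2 = 12.06868
D_3 = 13.97553
D_4 = 16.18366
Terminal value at year 4: TV = D_4×(1+g_2)/(r−g_2) = 16.55588/0.056 = 295.64079
P_0 = D_1/(1+r)^1 + D_2/(1+r)^2 + D_3/(1+r)^3 + D_4/(1+r)^4 + TV/(1+r)^4
    = 9.65894 + 10.36613 + 11.12510 + 11.93963 + 218.11151 = 261.20131

£261.20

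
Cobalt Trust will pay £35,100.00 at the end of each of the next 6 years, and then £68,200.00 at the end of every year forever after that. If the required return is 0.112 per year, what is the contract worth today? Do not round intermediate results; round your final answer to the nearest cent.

PV of 6-year annuity: £35,100.00 × [1 − (1+0.112)^−6] / 0.112 = 147640.24919
Perpetuity value at year 6: £68,200.00 / 0.112 = 608928.57143
PV of perpetuity: 608928.57143 / (1+0.112)^6 = 322060.62286
Total PV = 147640.24919 + 322060.62286 = 469700.87205

£469700.87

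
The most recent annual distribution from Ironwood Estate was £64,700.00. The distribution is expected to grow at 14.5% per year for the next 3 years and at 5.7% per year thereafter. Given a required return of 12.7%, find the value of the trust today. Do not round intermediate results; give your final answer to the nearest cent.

D_1 = 74081.50000
D_2 = 84823.31750
D_3 = 97122.69854
Terminal value at year 3: TV = D_3×(1+g_2)/(r−g_2) = 102658.69235/0.07 = 1466552.74792
P_0 = D_1/(1+r)^1 + D_2/(1+r)^2 + D_3/(1+r)^3 + TV/(1+r)^3
    = 65733.36291 + 66783.23029 + 67849.86573 + 1024532.97252 = 1224899.43145

£1224899.43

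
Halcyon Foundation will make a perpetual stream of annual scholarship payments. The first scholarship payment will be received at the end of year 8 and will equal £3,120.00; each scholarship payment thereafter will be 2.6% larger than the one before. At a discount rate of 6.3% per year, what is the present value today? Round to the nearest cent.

Value at end of year 7: C₁ / (r − g) = £3,120.00 / (0.063 − 0.026) = £84,324.3243
Discount to today: PV = £84,324.3243 / (1 + 0.063)^7 = £84,324.3243 / 1.533673 = £54,981.93

£54981.93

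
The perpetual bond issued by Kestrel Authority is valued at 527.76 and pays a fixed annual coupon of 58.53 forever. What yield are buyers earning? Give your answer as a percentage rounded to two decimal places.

11.09%

P = C/r ⇒ r = C/P = 58.53/527.76 = 0.110903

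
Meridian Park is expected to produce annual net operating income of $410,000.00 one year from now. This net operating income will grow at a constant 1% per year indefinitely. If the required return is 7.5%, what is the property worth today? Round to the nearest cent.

Growing perpetuity: P = D₁ / (r − g) = $410,000.0000 / (0.075 − 0.01) = $6,307,692.31

$6307692.31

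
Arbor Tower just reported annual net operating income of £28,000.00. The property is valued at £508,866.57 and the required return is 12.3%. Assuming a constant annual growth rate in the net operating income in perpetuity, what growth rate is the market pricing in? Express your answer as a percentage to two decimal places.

6.44%

P = D₀(1+g)/(r−g) ⇒ P(r−g) = D₀(1+g) ⇒ g(P+D₀) = P·r − D₀
g = (P·r − D₀)/(P + D₀) = (£508,866.57×0.123 − £28,000.00) / (£508,866.57 + £28,000.00) = 0.064431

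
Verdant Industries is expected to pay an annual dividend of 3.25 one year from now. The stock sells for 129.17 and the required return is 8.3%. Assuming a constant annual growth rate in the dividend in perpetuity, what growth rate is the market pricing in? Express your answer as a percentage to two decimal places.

P = D₁/(r−g) ⇒ g = r − D₁/P = 0.083 − 3.25/129.17 = 0.057839

5.78%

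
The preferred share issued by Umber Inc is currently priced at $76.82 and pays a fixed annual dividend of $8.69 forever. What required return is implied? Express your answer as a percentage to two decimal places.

11.31%

P = C/r ⇒ r = C/P = $8.69/$76.82 = 0.113122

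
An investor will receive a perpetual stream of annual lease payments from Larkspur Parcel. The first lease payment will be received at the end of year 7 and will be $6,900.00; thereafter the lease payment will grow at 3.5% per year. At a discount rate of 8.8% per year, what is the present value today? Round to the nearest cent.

Value at end of year 6: C₁ / (r − g) = $6,900.00 / (0.088 − 0.035) = $130,188.6792
Discount to today: PV = $130,188.6792 / (1 + 0.088)^6 = $130,188.6792 / 1.658721 = $78,487.38

$78487.38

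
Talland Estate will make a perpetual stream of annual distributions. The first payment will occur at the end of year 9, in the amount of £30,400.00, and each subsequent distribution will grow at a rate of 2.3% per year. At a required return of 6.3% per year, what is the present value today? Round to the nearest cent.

Value at end of year 8: C₁ / (r − g) = £30,400.00 / (0.063 − 0.023) = £760,000.0000
Discount to today: PV = £760,000.0000 / (1 + 0.063)^8 = £760,000.0000 / 1.630295 = £466,173.39

£466173.39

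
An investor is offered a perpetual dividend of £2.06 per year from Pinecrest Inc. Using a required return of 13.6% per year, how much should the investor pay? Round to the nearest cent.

£15.15

Level perpetuity: PV = C / r = £2.06 / 0.136 = £15.15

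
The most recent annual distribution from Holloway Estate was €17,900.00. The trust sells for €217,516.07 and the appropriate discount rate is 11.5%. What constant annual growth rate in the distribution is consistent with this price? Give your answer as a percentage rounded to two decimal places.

P = D₀(1+g)/(r−g) ⇒ P(r−g) = D₀(1+g) ⇒ g(P+D₀) = P·r − D₀
g = (P·r − D₀)/(P + D₀) = (€217,516.07×0.115 − €17,900.00) / (€217,516.07 + €17,900.00) = 0.030220

3.02%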